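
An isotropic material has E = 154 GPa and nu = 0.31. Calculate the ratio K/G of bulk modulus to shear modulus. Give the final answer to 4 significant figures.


G = E / (2*(1+nu))
G = 154 / (2*(1+0.31)) = 58.7786 GPa
K = E / (3*(1-2*nu))
K = 154 / (3*(1-2*0.31)) = 135.088 GPa
K/G = 135.088 / 58.7786 = 2.298


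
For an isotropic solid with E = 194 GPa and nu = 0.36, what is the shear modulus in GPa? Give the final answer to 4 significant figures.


G = E / (2*(1+nu))
G = 194 / (2*(1+0.36))
G = 71.32 GPa


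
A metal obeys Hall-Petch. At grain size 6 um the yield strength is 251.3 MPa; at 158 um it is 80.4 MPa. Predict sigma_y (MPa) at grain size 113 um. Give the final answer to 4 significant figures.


sigma_y = sigma0 + k / sqrt(d)
1/sqrt(d1) = 1/sqrt(6e-06) = 408.248;  1/sqrt(d2) = 79.5557
k = (sigma1 - sigma2) / (1/sqrt(d1) - 1/sqrt(d2)) = (251.3 - 80.4) / (408.248 - 79.5557) = 0.519939 MPa*m^0.5
sigma0 = sigma1 - k/sqrt(d1) = 251.3 - 0.519939*408.248 = 39.0359 MPa
sigma_y(d3) = 39.0359 + 0.519939 / sqrt(1.13e-04) = 87.95 MPa


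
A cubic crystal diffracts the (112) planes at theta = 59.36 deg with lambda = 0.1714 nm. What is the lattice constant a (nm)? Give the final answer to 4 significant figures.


d = lambda / (2*sin(theta))
d = 0.1714 / (2*sin(59.36 deg))
d = 0.0996064 nm
a = d * sqrt(h^2+k^2+l^2) = 0.0996064 * sqrt(6)
a = 0.244 nm


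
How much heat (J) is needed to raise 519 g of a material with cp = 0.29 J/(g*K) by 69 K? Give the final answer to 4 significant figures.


Q = m * cp * dT
Q = 519 * 0.29 * 69
Q = 10390 J


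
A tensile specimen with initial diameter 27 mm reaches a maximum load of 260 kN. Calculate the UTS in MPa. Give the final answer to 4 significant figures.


A0 = pi*(d/2)^2 = pi*(27/2)^2 = 572.555 mm^2
UTS = F_max / A0 = 260*1000 / 572.555
UTS = 454.1 MPa


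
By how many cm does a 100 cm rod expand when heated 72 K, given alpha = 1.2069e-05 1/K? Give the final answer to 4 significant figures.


dL = L0 * alpha * dT
dL = 100 * 1.2069e-05 * 72
dL = 0.0869 cm


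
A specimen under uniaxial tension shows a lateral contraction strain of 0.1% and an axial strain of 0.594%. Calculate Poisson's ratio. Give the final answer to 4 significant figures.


nu = -epsilon_lat / epsilon_axial
Lateral strain is contraction (negative), so using magnitudes:
nu = 0.1 / 0.594
nu = 0.1684


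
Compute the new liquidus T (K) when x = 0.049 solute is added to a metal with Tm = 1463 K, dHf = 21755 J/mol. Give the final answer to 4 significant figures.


dT = R*Tm^2*x / dHf
dT = 8.314 * 1463^2 * 0.049 / 21755
dT = 40.0807 K
T_new = 1463 - 40.0807 = 1423 K


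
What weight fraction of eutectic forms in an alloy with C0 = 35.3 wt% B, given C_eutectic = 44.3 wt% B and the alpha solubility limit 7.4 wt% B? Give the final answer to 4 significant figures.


f_primary = (C_e - C0) / (C_e - C_alpha_max)
f_primary = (44.3 - 35.3) / (44.3 - 7.4)
f_primary = 0.243902
f_eutectic = 1 - 0.243902 = 0.7561


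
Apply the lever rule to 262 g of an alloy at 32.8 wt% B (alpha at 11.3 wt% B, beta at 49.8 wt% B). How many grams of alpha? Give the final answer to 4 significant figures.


f_alpha = (C_beta - C0) / (C_beta - C_alpha)
f_alpha = (49.8 - 32.8) / (49.8 - 11.3) = 0.441558
m_alpha = f_alpha * m_total = 0.441558 * 262 = 115.7 g


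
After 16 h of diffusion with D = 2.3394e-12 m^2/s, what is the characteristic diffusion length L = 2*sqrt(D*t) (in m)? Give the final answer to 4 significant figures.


t = 16 hr = 57600 s
Diffusion length = 2*sqrt(D*t)
= 2*sqrt(2.3394e-12 * 57600)
= 7.342e-04 m


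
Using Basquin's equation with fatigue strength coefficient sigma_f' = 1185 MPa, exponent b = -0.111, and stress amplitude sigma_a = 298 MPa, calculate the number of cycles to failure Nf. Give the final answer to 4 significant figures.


sigma_a = sigma_f' * (2*Nf)^b
2*Nf = (sigma_a / sigma_f')^(1/b)
2*Nf = (298 / 1185)^(1/-0.111)
2*Nf = 251721
Nf = 125900 cycles


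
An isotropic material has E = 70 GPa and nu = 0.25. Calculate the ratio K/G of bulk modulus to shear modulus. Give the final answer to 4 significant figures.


G = E / (2*(1+nu))
G = 70 / (2*(1+0.25)) = 28 GPa
K = E / (3*(1-2*nu))
K = 70 / (3*(1-2*0.25)) = 46.6667 GPa
K/G = 46.6667 / 28 = 1.667


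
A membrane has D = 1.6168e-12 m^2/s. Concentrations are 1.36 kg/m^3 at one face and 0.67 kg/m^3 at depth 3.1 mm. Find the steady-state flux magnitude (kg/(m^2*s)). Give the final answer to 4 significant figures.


J = -D * (dC/dx) = D * (C1 - C2) / dx
J = 1.6168e-12 * (1.36 - 0.67) / 3.1e-03
J = 3.599e-10 kg/(m^2*s)


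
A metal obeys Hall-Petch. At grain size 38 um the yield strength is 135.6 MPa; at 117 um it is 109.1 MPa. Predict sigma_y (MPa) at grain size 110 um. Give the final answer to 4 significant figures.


sigma_y = sigma0 + k / sqrt(d)
1/sqrt(d1) = 1/sqrt(3.8e-05) = 162.221;  1/sqrt(d2) = 92.45
k = (sigma1 - sigma2) / (1/sqrt(d1) - 1/sqrt(d2)) = (135.6 - 109.1) / (162.221 - 92.45) = 0.379812 MPa*m^0.5
sigma0 = sigma1 - k/sqrt(d1) = 135.6 - 0.379812*162.221 = 73.9864 MPa
sigma_y(d3) = 73.9864 + 0.379812 / sqrt(1.1e-04) = 110.2 MPa


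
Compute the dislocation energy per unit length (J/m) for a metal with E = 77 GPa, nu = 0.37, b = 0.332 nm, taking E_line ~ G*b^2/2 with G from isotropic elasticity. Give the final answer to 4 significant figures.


Step 1: G = E / (2*(1+nu))
G = 77 / (2*(1+0.37)) = 28.1022 GPa = 2.81022e+10 Pa
Step 2: E_line = G*b^2/2
b = 0.332 nm = 3.32e-10 m
E_line = 0.5 * 2.81022e+10 * (3.32e-10)^2 = 1.549e-09 J/m


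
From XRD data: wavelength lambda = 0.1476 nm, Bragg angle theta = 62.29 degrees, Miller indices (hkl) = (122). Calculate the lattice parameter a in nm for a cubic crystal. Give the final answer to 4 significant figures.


d = lambda / (2*sin(theta))
d = 0.1476 / (2*sin(62.29 deg))
d = 0.0833604 nm
a = d * sqrt(h^2+k^2+l^2) = 0.0833604 * sqrt(9)
a = 0.2501 nm


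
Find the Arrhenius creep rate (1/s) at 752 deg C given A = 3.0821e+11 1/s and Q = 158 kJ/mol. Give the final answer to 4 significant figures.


rate = A * exp(-Q / (R*T))
T = 752 + 273.15 = 1025.15 K
rate = 3.0821e+11 * exp(-158e3 / (8.314 * 1025.15))
rate = 2741 1/s


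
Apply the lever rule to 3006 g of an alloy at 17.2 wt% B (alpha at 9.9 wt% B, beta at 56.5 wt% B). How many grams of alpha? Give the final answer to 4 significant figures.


f_alpha = (C_beta - C0) / (C_beta - C_alpha)
f_alpha = (56.5 - 17.2) / (56.5 - 9.9) = 0.843348
m_alpha = f_alpha * m_total = 0.843348 * 3006 = 2535 g


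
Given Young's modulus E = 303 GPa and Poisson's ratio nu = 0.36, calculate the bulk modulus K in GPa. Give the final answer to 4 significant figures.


K = E / (3*(1-2*nu))
K = 303 / (3*(1-2*0.36))
K = 360.7 GPa


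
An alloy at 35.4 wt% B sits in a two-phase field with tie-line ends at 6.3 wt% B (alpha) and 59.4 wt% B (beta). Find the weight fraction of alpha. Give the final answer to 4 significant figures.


f_alpha = (C_beta - C0) / (C_beta - C_alpha)
f_alpha = (59.4 - 35.4) / (59.4 - 6.3)
f_alpha = 0.452


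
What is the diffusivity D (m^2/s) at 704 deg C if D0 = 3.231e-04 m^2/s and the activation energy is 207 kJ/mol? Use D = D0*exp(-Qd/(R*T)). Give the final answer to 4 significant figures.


D = D0 * exp(-Qd / (R*T))
T = 977.15 K
D = 3.231e-04 * exp(-207e3 / (8.314 * 977.15))
D = 2.777e-15 m^2/s


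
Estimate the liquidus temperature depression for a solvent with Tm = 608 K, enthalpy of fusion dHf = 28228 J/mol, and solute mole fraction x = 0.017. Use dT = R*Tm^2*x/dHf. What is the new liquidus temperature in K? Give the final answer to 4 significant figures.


dT = R*Tm^2*x / dHf
dT = 8.314 * 608^2 * 0.017 / 28228
dT = 1.85091 K
T_new = 608 - 1.85091 = 606.1 K


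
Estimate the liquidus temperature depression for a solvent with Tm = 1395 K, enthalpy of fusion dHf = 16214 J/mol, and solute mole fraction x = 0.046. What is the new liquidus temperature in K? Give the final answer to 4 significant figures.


dT = R*Tm^2*x / dHf
dT = 8.314 * 1395^2 * 0.046 / 16214
dT = 45.9014 K
T_new = 1395 - 45.9014 = 1349 K


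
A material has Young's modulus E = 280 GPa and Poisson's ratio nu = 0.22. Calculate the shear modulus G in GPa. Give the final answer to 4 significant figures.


G = E / (2*(1+nu))
G = 280 / (2*(1+0.22))
G = 114.8 GPa


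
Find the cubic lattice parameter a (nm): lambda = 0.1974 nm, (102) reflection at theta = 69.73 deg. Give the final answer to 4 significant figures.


d = lambda / (2*sin(theta))
d = 0.1974 / (2*sin(69.73 deg))
d = 0.105216 nm
a = d * sqrt(h^2+k^2+l^2) = 0.105216 * sqrt(5)
a = 0.2353 nm


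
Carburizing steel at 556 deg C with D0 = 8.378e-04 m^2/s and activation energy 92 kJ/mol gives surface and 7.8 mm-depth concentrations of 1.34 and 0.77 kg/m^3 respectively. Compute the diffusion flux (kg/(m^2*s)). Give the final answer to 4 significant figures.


Step 1: D = D0 * exp(-Qd/(R*T))
T = 556 + 273.15 = 829.15 K
D = 8.378e-04 * exp(-92e3 / (8.314 * 829.15)) = 1.34008e-09 m^2/s
Step 2: J = D * (C1 - C2) / dx
J = 1.34008e-09 * (1.34 - 0.77) / 7.8e-03
J = 9.793e-08 kg/(m^2*s)


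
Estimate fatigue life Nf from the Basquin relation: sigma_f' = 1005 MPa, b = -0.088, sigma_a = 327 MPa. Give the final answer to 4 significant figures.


sigma_a = sigma_f' * (2*Nf)^b
2*Nf = (sigma_a / sigma_f')^(1/b)
2*Nf = (327 / 1005)^(1/-0.088)
2*Nf = 347630
Nf = 173800 cycles


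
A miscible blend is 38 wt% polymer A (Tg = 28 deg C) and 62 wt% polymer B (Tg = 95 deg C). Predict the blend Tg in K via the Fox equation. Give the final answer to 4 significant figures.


1/Tg = w1/Tg1 + w2/Tg2 (in Kelvin)
Tg1 = 301.15 K, Tg2 = 368.15 K
1/Tg = 0.38/301.15 + 0.62/368.15
Tg = 339.5 K


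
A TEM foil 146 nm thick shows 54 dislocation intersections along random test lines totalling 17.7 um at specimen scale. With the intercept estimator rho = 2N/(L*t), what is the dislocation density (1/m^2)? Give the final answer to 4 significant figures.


rho = 2N / (L * t)
L = 17.7 um = 1.77e-05 m, t = 146 nm = 1.46e-07 m
rho = 2 * 54 / (1.77e-05 * 1.46e-07)
rho = 4.179e+13 1/m^2


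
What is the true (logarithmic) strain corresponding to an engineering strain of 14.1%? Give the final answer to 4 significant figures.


epsilon_true = ln(1 + epsilon_eng)
epsilon_true = ln(1 + 0.141)
epsilon_true = 0.1319


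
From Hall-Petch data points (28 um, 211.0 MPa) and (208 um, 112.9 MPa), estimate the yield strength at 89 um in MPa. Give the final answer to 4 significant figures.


sigma_y = sigma0 + k / sqrt(d)
1/sqrt(d1) = 1/sqrt(2.8e-05) = 188.982;  1/sqrt(d2) = 69.3375
k = (sigma1 - sigma2) / (1/sqrt(d1) - 1/sqrt(d2)) = (211.0 - 112.9) / (188.982 - 69.3375) = 0.819928 MPa*m^0.5
sigma0 = sigma1 - k/sqrt(d1) = 211.0 - 0.819928*188.982 = 56.0483 MPa
sigma_y(d3) = 56.0483 + 0.819928 / sqrt(8.9e-05) = 143 MPa


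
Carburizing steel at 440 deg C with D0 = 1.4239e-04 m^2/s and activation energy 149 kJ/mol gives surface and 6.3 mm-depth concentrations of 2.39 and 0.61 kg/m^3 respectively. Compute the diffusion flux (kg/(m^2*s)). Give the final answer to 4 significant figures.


Step 1: D = D0 * exp(-Qd/(R*T))
T = 440 + 273.15 = 713.15 K
D = 1.4239e-04 * exp(-149e3 / (8.314 * 713.15)) = 1.73615e-15 m^2/s
Step 2: J = D * (C1 - C2) / dx
J = 1.73615e-15 * (2.39 - 0.61) / 6.3e-03
J = 4.905e-13 kg/(m^2*s)


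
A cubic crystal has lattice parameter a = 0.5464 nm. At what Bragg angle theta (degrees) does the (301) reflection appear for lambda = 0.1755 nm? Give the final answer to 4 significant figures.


d = a / sqrt(h^2+k^2+l^2)
d = 0.5464 / sqrt(10) = 0.172787 nm
lambda = 2*d*sin(theta)  =>  sin(theta) = lambda / (2*d)
sin(theta) = 0.1755 / (2 * 0.172787) = 0.507851
theta = 30.52 deg


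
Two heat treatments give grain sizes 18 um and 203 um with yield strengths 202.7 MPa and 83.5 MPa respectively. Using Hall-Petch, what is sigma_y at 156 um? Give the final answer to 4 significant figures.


sigma_y = sigma0 + k / sqrt(d)
1/sqrt(d1) = 1/sqrt(1.8e-05) = 235.702;  1/sqrt(d2) = 70.1862
k = (sigma1 - sigma2) / (1/sqrt(d1) - 1/sqrt(d2)) = (202.7 - 83.5) / (235.702 - 70.1862) = 0.720172 MPa*m^0.5
sigma0 = sigma1 - k/sqrt(d1) = 202.7 - 0.720172*235.702 = 32.9538 MPa
sigma_y(d3) = 32.9538 + 0.720172 / sqrt(1.56e-04) = 90.61 MPa


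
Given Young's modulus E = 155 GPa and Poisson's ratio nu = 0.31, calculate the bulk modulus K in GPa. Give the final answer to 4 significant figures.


K = E / (3*(1-2*nu))
K = 155 / (3*(1-2*0.31))
K = 136 GPa


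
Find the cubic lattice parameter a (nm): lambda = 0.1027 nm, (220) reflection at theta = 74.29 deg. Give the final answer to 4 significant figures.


d = lambda / (2*sin(theta))
d = 0.1027 / (2*sin(74.29 deg))
d = 0.0533426 nm
a = d * sqrt(h^2+k^2+l^2) = 0.0533426 * sqrt(8)
a = 0.1509 nm


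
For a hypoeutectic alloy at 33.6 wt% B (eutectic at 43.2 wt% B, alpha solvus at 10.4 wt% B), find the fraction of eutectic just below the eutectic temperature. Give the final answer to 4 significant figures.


f_primary = (C_e - C0) / (C_e - C_alpha_max)
f_primary = (43.2 - 33.6) / (43.2 - 10.4)
f_primary = 0.292683
f_eutectic = 1 - 0.292683 = 0.7073


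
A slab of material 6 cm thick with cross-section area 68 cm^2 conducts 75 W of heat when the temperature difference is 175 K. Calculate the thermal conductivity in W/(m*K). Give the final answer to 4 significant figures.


k = Q*L / (A*dT)
L = 0.06 m, A = 6.8e-03 m^2
k = 75 * 0.06 / (6.8e-03 * 175)
k = 3.782 W/(m*K)


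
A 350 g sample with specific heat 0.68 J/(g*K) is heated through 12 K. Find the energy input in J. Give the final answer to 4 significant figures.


Q = m * cp * dT
Q = 350 * 0.68 * 12
Q = 2856 J


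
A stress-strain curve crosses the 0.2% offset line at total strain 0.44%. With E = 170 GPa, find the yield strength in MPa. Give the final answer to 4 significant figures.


Offset strain = 0.002
Elastic strain at yield = total_strain - offset = 4.4e-03 - 0.002 = 2.4e-03
sigma_y = E * elastic_strain = 170000 * 2.4e-03
sigma_y = 408 MPa


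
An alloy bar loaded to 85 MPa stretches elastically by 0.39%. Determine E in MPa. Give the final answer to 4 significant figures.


E = sigma / epsilon
epsilon = 0.39% = 3.9e-03
E = 85 / 3.9e-03
E = 21790 MPa


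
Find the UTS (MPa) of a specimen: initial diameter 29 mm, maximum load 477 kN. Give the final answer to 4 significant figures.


A0 = pi*(d/2)^2 = pi*(29/2)^2 = 660.52 mm^2
UTS = F_max / A0 = 477*1000 / 660.52
UTS = 722.2 MPa


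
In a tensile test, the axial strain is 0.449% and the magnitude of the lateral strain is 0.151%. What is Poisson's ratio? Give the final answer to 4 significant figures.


nu = -epsilon_lat / epsilon_axial
Lateral strain is contraction (negative), so using magnitudes:
nu = 0.151 / 0.449
nu = 0.3363


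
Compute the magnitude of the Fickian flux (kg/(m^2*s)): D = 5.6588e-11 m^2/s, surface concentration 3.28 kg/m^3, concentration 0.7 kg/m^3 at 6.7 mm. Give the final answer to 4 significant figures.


J = -D * (dC/dx) = D * (C1 - C2) / dx
J = 5.6588e-11 * (3.28 - 0.7) / 6.7e-03
J = 2.179e-08 kg/(m^2*s)


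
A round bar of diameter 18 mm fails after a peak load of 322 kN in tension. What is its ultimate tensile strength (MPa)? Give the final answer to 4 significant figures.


A0 = pi*(d/2)^2 = pi*(18/2)^2 = 254.469 mm^2
UTS = F_max / A0 = 322*1000 / 254.469
UTS = 1265 MPa


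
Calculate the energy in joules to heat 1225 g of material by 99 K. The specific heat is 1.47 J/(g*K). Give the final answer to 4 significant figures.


Q = m * cp * dT
Q = 1225 * 1.47 * 99
Q = 178300 J


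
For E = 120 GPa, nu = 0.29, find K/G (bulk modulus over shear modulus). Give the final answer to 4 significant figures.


G = E / (2*(1+nu))
G = 120 / (2*(1+0.29)) = 46.5116 GPa
K = E / (3*(1-2*nu))
K = 120 / (3*(1-2*0.29)) = 95.2381 GPa
K/G = 95.2381 / 46.5116 = 2.048


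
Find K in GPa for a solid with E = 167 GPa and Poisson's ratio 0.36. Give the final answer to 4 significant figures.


K = E / (3*(1-2*nu))
K = 167 / (3*(1-2*0.36))
K = 198.8 GPa


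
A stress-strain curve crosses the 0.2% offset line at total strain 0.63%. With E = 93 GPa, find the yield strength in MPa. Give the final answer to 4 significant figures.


Offset strain = 0.002
Elastic strain at yield = total_strain - offset = 6.3e-03 - 0.002 = 4.3e-03
sigma_y = E * elastic_strain = 93000 * 4.3e-03
sigma_y = 399.9 MPa


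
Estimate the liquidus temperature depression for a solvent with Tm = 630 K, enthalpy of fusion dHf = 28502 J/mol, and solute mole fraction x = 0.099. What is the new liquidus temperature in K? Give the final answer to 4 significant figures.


dT = R*Tm^2*x / dHf
dT = 8.314 * 630^2 * 0.099 / 28502
dT = 11.4618 K
T_new = 630 - 11.4618 = 618.5 K


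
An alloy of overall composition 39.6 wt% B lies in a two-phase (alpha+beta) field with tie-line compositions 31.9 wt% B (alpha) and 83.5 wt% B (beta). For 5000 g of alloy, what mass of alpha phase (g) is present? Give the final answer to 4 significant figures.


f_alpha = (C_beta - C0) / (C_beta - C_alpha)
f_alpha = (83.5 - 39.6) / (83.5 - 31.9) = 0.850775
m_alpha = f_alpha * m_total = 0.850775 * 5000 = 4254 g


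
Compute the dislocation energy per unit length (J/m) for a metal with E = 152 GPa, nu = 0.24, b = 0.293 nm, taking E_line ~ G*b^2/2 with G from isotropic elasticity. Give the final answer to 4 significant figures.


Step 1: G = E / (2*(1+nu))
G = 152 / (2*(1+0.24)) = 61.2903 GPa = 6.12903e+10 Pa
Step 2: E_line = G*b^2/2
b = 0.293 nm = 2.93e-10 m
E_line = 0.5 * 6.12903e+10 * (2.93e-10)^2 = 2.631e-09 J/m


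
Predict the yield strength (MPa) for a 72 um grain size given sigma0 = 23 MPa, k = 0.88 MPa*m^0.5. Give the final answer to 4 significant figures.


sigma_y = sigma0 + k / sqrt(d)
d = 72 um = 7.2e-05 m
sigma_y = 23 + 0.88 / sqrt(7.2e-05)
sigma_y = 126.7 MPa


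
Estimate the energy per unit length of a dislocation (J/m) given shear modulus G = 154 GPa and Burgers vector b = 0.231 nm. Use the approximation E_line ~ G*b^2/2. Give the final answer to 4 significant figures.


E = G*b^2/2
b = 0.231 nm = 2.31e-10 m
G = 154 GPa = 1.54e+11 Pa
E = 0.5 * 1.54e+11 * (2.31e-10)^2
E = 4.109e-09 J/m


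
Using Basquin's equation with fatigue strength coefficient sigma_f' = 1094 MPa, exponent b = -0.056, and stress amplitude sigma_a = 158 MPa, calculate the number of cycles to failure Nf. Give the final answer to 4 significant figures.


sigma_a = sigma_f' * (2*Nf)^b
2*Nf = (sigma_a / sigma_f')^(1/b)
2*Nf = (158 / 1094)^(1/-0.056)
2*Nf = 1.01492e+15
Nf = 5.075e+14 cycles


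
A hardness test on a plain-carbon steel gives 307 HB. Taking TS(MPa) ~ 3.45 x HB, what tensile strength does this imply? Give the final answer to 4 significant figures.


TS (MPa) = 3.45 * HB
TS = 3.45 * 307
TS = 1059 MPa


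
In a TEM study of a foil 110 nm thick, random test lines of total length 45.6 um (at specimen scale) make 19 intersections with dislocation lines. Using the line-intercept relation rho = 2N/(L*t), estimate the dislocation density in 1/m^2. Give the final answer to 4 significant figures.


rho = 2N / (L * t)
L = 45.6 um = 4.56e-05 m, t = 110 nm = 1.1e-07 m
rho = 2 * 19 / (4.56e-05 * 1.1e-07)
rho = 7.576e+12 1/m^2


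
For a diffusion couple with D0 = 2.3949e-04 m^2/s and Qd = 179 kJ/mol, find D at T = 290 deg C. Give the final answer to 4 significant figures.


D = D0 * exp(-Qd / (R*T))
T = 563.15 K
D = 2.3949e-04 * exp(-179e3 / (8.314 * 563.15))
D = 5.966e-21 m^2/s


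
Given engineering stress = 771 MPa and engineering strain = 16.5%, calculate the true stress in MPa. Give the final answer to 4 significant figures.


sigma_true = sigma_eng * (1 + epsilon_eng)
sigma_true = 771 * (1 + 0.165)
sigma_true = 898.2 MPa


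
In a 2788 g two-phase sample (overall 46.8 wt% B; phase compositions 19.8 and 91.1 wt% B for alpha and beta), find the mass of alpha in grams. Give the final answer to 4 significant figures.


f_alpha = (C_beta - C0) / (C_beta - C_alpha)
f_alpha = (91.1 - 46.8) / (91.1 - 19.8) = 0.621318
m_alpha = f_alpha * m_total = 0.621318 * 2788 = 1732 g


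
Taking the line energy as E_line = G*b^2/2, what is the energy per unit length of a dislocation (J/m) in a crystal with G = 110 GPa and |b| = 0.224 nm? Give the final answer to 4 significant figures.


E = G*b^2/2
b = 0.224 nm = 2.24e-10 m
G = 110 GPa = 1.1e+11 Pa
E = 0.5 * 1.1e+11 * (2.24e-10)^2
E = 2.76e-09 J/m


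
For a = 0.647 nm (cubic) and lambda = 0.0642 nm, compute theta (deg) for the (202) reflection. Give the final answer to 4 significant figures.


d = a / sqrt(h^2+k^2+l^2)
d = 0.647 / sqrt(8) = 0.228749 nm
lambda = 2*d*sin(theta)  =>  sin(theta) = lambda / (2*d)
sin(theta) = 0.0642 / (2 * 0.228749) = 0.140328
theta = 8.067 deg


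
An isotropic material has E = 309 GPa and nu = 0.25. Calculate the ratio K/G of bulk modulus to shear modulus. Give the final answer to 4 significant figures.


G = E / (2*(1+nu))
G = 309 / (2*(1+0.25)) = 123.6 GPa
K = E / (3*(1-2*nu))
K = 309 / (3*(1-2*0.25)) = 206 GPa
K/G = 206 / 123.6 = 1.667


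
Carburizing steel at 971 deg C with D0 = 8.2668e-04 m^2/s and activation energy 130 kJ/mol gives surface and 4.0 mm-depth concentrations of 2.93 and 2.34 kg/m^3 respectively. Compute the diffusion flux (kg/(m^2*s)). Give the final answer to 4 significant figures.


Step 1: D = D0 * exp(-Qd/(R*T))
T = 971 + 273.15 = 1244.15 K
D = 8.2668e-04 * exp(-130e3 / (8.314 * 1244.15)) = 2.87869e-09 m^2/s
Step 2: J = D * (C1 - C2) / dx
J = 2.87869e-09 * (2.93 - 2.34) / 4e-03
J = 4.246e-07 kg/(m^2*s)


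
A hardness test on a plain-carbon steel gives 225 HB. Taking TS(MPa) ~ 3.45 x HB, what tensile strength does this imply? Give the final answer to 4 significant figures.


TS (MPa) = 3.45 * HB
TS = 3.45 * 225
TS = 776.3 MPa


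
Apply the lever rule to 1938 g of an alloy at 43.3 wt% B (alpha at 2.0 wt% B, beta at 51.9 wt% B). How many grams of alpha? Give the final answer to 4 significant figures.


f_alpha = (C_beta - C0) / (C_beta - C_alpha)
f_alpha = (51.9 - 43.3) / (51.9 - 2.0) = 0.172345
m_alpha = f_alpha * m_total = 0.172345 * 1938 = 334 g


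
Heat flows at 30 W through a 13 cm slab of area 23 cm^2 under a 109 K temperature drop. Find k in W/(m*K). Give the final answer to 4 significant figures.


k = Q*L / (A*dT)
L = 0.13 m, A = 2.3e-03 m^2
k = 30 * 0.13 / (2.3e-03 * 109)
k = 15.56 W/(m*K)


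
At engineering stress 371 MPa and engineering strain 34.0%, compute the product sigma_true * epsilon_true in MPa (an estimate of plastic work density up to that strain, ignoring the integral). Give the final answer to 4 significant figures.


sigma_true = sigma_eng * (1 + epsilon_eng)
sigma_true = 371 * (1 + 0.34) = 497.14 MPa
epsilon_true = ln(1 + epsilon_eng)
epsilon_true = ln(1 + 0.34) = 0.29267
sigma_true * epsilon_true = 497.14 * 0.29267 = 145.5 MPa


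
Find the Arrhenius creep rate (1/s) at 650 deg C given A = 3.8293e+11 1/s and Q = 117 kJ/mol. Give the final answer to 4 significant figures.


rate = A * exp(-Q / (R*T))
T = 650 + 273.15 = 923.15 K
rate = 3.8293e+11 * exp(-117e3 / (8.314 * 923.15))
rate = 91760 1/s


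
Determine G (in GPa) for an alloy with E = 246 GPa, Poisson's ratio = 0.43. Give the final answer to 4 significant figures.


G = E / (2*(1+nu))
G = 246 / (2*(1+0.43))
G = 86.01 GPa


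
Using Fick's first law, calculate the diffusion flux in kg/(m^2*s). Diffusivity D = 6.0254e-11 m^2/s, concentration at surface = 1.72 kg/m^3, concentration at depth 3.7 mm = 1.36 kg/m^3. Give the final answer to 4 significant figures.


J = -D * (dC/dx) = D * (C1 - C2) / dx
J = 6.0254e-11 * (1.72 - 1.36) / 3.7e-03
J = 5.863e-09 kg/(m^2*s)


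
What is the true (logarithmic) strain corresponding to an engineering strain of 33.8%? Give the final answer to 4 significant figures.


epsilon_true = ln(1 + epsilon_eng)
epsilon_true = ln(1 + 0.338)
epsilon_true = 0.2912


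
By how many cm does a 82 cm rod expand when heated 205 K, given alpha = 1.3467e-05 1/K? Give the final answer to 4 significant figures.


dL = L0 * alpha * dT
dL = 82 * 1.3467e-05 * 205
dL = 0.2264 cm


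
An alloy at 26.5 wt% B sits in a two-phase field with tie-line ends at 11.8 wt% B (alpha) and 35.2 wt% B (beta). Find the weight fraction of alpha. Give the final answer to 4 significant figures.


f_alpha = (C_beta - C0) / (C_beta - C_alpha)
f_alpha = (35.2 - 26.5) / (35.2 - 11.8)
f_alpha = 0.3718


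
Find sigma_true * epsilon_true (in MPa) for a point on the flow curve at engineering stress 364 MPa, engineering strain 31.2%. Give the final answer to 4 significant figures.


sigma_true = sigma_eng * (1 + epsilon_eng)
sigma_true = 364 * (1 + 0.312) = 477.568 MPa
epsilon_true = ln(1 + epsilon_eng)
epsilon_true = ln(1 + 0.312) = 0.271553
sigma_true * epsilon_true = 477.568 * 0.271553 = 129.7 MPa


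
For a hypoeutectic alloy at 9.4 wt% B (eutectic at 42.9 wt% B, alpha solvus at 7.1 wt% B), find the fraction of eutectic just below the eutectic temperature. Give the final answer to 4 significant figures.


f_primary = (C_e - C0) / (C_e - C_alpha_max)
f_primary = (42.9 - 9.4) / (42.9 - 7.1)
f_primary = 0.935754
f_eutectic = 1 - 0.935754 = 0.06425


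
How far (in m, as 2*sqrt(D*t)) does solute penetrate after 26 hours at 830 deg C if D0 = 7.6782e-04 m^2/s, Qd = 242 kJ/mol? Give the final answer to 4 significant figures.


Step 1: D = D0 * exp(-Qd/(R*T))
T = 1103.15 K
D = 7.6782e-04 * exp(-242e3 / (8.314 * 1103.15)) = 2.6671e-15 m^2/s
Step 2: L = 2*sqrt(D*t)
t = 26 h = 93600 s
L = 2*sqrt(2.6671e-15 * 93600) = 3.16e-05 m


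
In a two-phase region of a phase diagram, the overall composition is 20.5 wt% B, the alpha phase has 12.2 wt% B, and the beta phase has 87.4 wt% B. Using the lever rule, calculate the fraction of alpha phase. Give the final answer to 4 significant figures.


f_alpha = (C_beta - C0) / (C_beta - C_alpha)
f_alpha = (87.4 - 20.5) / (87.4 - 12.2)
f_alpha = 0.8896


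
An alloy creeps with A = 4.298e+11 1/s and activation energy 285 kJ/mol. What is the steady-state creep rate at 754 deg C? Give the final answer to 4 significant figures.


rate = A * exp(-Q / (R*T))
T = 754 + 273.15 = 1027.15 K
rate = 4.298e+11 * exp(-285e3 / (8.314 * 1027.15))
rate = 1.378e-03 1/s


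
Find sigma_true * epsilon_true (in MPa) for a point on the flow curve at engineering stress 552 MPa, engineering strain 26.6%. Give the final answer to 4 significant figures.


sigma_true = sigma_eng * (1 + epsilon_eng)
sigma_true = 552 * (1 + 0.266) = 698.832 MPa
epsilon_true = ln(1 + epsilon_eng)
epsilon_true = ln(1 + 0.266) = 0.235862
sigma_true * epsilon_true = 698.832 * 0.235862 = 164.8 MPa


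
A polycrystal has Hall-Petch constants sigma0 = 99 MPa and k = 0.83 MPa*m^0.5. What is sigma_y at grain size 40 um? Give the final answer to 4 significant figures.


sigma_y = sigma0 + k / sqrt(d)
d = 40 um = 4e-05 m
sigma_y = 99 + 0.83 / sqrt(4e-05)
sigma_y = 230.2 MPa


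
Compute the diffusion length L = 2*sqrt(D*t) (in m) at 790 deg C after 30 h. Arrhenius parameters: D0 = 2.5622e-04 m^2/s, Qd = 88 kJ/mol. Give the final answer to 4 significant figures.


Step 1: D = D0 * exp(-Qd/(R*T))
T = 1063.15 K
D = 2.5622e-04 * exp(-88e3 / (8.314 * 1063.15)) = 1.21575e-08 m^2/s
Step 2: L = 2*sqrt(D*t)
t = 30 h = 108000 s
L = 2*sqrt(1.21575e-08 * 108000) = 0.07247 m


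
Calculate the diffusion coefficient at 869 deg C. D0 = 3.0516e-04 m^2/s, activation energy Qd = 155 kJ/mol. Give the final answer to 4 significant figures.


D = D0 * exp(-Qd / (R*T))
T = 1142.15 K
D = 3.0516e-04 * exp(-155e3 / (8.314 * 1142.15))
D = 2.486e-11 m^2/s


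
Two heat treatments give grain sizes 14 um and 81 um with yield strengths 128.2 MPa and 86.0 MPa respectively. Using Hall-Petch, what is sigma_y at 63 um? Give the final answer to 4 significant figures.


sigma_y = sigma0 + k / sqrt(d)
1/sqrt(d1) = 1/sqrt(1.4e-05) = 267.261;  1/sqrt(d2) = 111.111
k = (sigma1 - sigma2) / (1/sqrt(d1) - 1/sqrt(d2)) = (128.2 - 86.0) / (267.261 - 111.111) = 0.270253 MPa*m^0.5
sigma0 = sigma1 - k/sqrt(d1) = 128.2 - 0.270253*267.261 = 55.9719 MPa
sigma_y(d3) = 55.9719 + 0.270253 / sqrt(6.3e-05) = 90.02 MPa


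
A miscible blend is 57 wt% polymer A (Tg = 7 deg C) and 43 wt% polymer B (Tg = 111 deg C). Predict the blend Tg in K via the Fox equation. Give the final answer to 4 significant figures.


1/Tg = w1/Tg1 + w2/Tg2 (in Kelvin)
Tg1 = 280.15 K, Tg2 = 384.15 K
1/Tg = 0.57/280.15 + 0.43/384.15
Tg = 317.1 K


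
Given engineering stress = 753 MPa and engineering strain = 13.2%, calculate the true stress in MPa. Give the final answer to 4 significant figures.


sigma_true = sigma_eng * (1 + epsilon_eng)
sigma_true = 753 * (1 + 0.132)
sigma_true = 852.4 MPa


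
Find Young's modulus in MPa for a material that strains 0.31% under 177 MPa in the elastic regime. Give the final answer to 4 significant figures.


E = sigma / epsilon
epsilon = 0.31% = 3.1e-03
E = 177 / 3.1e-03
E = 57100 MPa


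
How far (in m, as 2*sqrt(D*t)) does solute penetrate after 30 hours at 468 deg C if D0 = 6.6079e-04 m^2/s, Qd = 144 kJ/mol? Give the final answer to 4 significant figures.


Step 1: D = D0 * exp(-Qd/(R*T))
T = 741.15 K
D = 6.6079e-04 * exp(-144e3 / (8.314 * 741.15)) = 4.68695e-14 m^2/s
Step 2: L = 2*sqrt(D*t)
t = 30 h = 108000 s
L = 2*sqrt(4.68695e-14 * 108000) = 1.423e-04 m


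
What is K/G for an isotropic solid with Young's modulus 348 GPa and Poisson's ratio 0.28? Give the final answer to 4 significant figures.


G = E / (2*(1+nu))
G = 348 / (2*(1+0.28)) = 135.938 GPa
K = E / (3*(1-2*nu))
K = 348 / (3*(1-2*0.28)) = 263.636 GPa
K/G = 263.636 / 135.938 = 1.939


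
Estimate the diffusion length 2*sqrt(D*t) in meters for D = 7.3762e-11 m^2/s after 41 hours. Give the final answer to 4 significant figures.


t = 41 hr = 147600 s
Diffusion length = 2*sqrt(D*t)
= 2*sqrt(7.3762e-11 * 147600)
= 6.599e-03 m


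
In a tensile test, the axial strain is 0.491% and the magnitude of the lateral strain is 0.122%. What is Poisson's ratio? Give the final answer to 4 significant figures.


nu = -epsilon_lat / epsilon_axial
Lateral strain is contraction (negative), so using magnitudes:
nu = 0.122 / 0.491
nu = 0.2485


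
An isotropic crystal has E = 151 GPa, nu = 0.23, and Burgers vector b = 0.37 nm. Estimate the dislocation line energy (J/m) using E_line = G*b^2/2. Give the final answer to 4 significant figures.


Step 1: G = E / (2*(1+nu))
G = 151 / (2*(1+0.23)) = 61.3821 GPa = 6.13821e+10 Pa
Step 2: E_line = G*b^2/2
b = 0.37 nm = 3.7e-10 m
E_line = 0.5 * 6.13821e+10 * (3.7e-10)^2 = 4.202e-09 J/m


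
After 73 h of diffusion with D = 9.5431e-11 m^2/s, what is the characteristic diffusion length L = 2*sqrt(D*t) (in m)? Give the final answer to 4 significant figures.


t = 73 hr = 262800 s
Diffusion length = 2*sqrt(D*t)
= 2*sqrt(9.5431e-11 * 262800)
= 0.01002 m


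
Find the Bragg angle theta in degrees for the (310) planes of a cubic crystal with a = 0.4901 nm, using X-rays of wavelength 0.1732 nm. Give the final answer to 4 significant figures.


d = a / sqrt(h^2+k^2+l^2)
d = 0.4901 / sqrt(10) = 0.154983 nm
lambda = 2*d*sin(theta)  =>  sin(theta) = lambda / (2*d)
sin(theta) = 0.1732 / (2 * 0.154983) = 0.55877
theta = 33.97 deg


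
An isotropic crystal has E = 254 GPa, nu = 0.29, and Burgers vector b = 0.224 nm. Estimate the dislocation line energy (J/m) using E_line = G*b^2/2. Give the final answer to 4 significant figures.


Step 1: G = E / (2*(1+nu))
G = 254 / (2*(1+0.29)) = 98.4496 GPa = 9.84496e+10 Pa
Step 2: E_line = G*b^2/2
b = 0.224 nm = 2.24e-10 m
E_line = 0.5 * 9.84496e+10 * (2.24e-10)^2 = 2.47e-09 J/m


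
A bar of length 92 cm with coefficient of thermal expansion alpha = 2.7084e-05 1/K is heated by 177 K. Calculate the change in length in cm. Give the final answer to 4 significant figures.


dL = L0 * alpha * dT
dL = 92 * 2.7084e-05 * 177
dL = 0.441 cm


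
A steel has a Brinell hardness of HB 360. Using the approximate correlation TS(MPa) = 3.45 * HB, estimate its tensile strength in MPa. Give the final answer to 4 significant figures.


TS (MPa) = 3.45 * HB
TS = 3.45 * 360
TS = 1242 MPa


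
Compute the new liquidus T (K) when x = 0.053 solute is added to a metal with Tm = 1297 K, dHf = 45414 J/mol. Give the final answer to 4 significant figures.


dT = R*Tm^2*x / dHf
dT = 8.314 * 1297^2 * 0.053 / 45414
dT = 16.3221 K
T_new = 1297 - 16.3221 = 1281 K


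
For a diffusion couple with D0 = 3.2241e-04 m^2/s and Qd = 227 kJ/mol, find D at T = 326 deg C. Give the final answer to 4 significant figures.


D = D0 * exp(-Qd / (R*T))
T = 599.15 K
D = 3.2241e-04 * exp(-227e3 / (8.314 * 599.15))
D = 5.219e-24 m^2/s


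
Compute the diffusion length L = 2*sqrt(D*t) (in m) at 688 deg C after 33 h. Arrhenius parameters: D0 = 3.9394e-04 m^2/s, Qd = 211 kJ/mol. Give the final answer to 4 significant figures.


Step 1: D = D0 * exp(-Qd/(R*T))
T = 961.15 K
D = 3.9394e-04 * exp(-211e3 / (8.314 * 961.15)) = 1.34281e-15 m^2/s
Step 2: L = 2*sqrt(D*t)
t = 33 h = 118800 s
L = 2*sqrt(1.34281e-15 * 118800) = 2.526e-05 m


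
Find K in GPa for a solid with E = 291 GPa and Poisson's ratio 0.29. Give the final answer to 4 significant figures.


K = E / (3*(1-2*nu))
K = 291 / (3*(1-2*0.29))
K = 231 GPa


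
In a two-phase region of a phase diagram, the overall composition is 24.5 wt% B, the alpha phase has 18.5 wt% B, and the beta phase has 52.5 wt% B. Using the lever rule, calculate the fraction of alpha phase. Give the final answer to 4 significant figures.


f_alpha = (C_beta - C0) / (C_beta - C_alpha)
f_alpha = (52.5 - 24.5) / (52.5 - 18.5)
f_alpha = 0.8235


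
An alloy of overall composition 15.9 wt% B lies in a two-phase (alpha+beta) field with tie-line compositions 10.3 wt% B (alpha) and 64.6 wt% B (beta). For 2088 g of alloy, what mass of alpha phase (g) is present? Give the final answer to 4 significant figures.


f_alpha = (C_beta - C0) / (C_beta - C_alpha)
f_alpha = (64.6 - 15.9) / (64.6 - 10.3) = 0.896869
m_alpha = f_alpha * m_total = 0.896869 * 2088 = 1873 g


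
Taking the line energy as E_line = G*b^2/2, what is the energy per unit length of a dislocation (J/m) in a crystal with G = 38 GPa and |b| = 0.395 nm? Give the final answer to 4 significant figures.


E = G*b^2/2
b = 0.395 nm = 3.95e-10 m
G = 38 GPa = 3.8e+10 Pa
E = 0.5 * 3.8e+10 * (3.95e-10)^2
E = 2.964e-09 J/m


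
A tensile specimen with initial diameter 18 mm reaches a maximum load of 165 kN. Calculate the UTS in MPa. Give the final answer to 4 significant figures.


A0 = pi*(d/2)^2 = pi*(18/2)^2 = 254.469 mm^2
UTS = F_max / A0 = 165*1000 / 254.469
UTS = 648.4 MPa


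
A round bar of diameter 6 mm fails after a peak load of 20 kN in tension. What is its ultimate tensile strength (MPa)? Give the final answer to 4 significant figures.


A0 = pi*(d/2)^2 = pi*(6/2)^2 = 28.2743 mm^2
UTS = F_max / A0 = 20*1000 / 28.2743
UTS = 707.4 MPa


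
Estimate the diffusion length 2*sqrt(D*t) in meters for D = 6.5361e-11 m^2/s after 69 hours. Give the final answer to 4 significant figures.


t = 69 hr = 248400 s
Diffusion length = 2*sqrt(D*t)
= 2*sqrt(6.5361e-11 * 248400)
= 8.059e-03 m


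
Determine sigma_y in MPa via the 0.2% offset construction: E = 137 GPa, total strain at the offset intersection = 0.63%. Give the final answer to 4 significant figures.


Offset strain = 0.002
Elastic strain at yield = total_strain - offset = 6.3e-03 - 0.002 = 4.3e-03
sigma_y = E * elastic_strain = 137000 * 4.3e-03
sigma_y = 589.1 MPa


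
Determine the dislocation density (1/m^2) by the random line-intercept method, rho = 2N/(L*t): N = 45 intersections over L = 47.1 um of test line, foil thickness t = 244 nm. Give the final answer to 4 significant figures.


rho = 2N / (L * t)
L = 47.1 um = 4.71e-05 m, t = 244 nm = 2.44e-07 m
rho = 2 * 45 / (4.71e-05 * 2.44e-07)
rho = 7.831e+12 1/m^2


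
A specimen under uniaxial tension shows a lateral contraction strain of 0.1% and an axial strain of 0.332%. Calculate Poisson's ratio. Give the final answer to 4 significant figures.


nu = -epsilon_lat / epsilon_axial
Lateral strain is contraction (negative), so using magnitudes:
nu = 0.1 / 0.332
nu = 0.3012


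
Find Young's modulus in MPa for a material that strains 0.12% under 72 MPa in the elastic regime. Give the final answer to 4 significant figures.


E = sigma / epsilon
epsilon = 0.12% = 1.2e-03
E = 72 / 1.2e-03
E = 60000 MPa


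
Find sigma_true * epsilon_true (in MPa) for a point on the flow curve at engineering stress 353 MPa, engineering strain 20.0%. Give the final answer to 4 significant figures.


sigma_true = sigma_eng * (1 + epsilon_eng)
sigma_true = 353 * (1 + 0.2) = 423.6 MPa
epsilon_true = ln(1 + epsilon_eng)
epsilon_true = ln(1 + 0.2) = 0.182322
sigma_true * epsilon_true = 423.6 * 0.182322 = 77.23 MPa


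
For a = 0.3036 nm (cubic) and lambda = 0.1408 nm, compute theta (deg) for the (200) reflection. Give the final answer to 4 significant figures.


d = a / sqrt(h^2+k^2+l^2)
d = 0.3036 / sqrt(4) = 0.1518 nm
lambda = 2*d*sin(theta)  =>  sin(theta) = lambda / (2*d)
sin(theta) = 0.1408 / (2 * 0.1518) = 0.463768
theta = 27.63 deg


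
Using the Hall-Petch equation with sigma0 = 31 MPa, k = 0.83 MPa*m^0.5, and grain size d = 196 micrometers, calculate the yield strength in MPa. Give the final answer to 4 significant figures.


sigma_y = sigma0 + k / sqrt(d)
d = 196 um = 1.96e-04 m
sigma_y = 31 + 0.83 / sqrt(1.96e-04)
sigma_y = 90.29 MPa


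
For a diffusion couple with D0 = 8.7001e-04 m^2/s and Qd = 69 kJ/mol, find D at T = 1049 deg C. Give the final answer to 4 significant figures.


D = D0 * exp(-Qd / (R*T))
T = 1322.15 K
D = 8.7001e-04 * exp(-69e3 / (8.314 * 1322.15))
D = 1.635e-06 m^2/s


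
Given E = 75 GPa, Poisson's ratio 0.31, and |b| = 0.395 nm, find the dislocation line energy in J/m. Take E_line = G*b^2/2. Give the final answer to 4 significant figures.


Step 1: G = E / (2*(1+nu))
G = 75 / (2*(1+0.31)) = 28.626 GPa = 2.8626e+10 Pa
Step 2: E_line = G*b^2/2
b = 0.395 nm = 3.95e-10 m
E_line = 0.5 * 2.8626e+10 * (3.95e-10)^2 = 2.233e-09 J/m


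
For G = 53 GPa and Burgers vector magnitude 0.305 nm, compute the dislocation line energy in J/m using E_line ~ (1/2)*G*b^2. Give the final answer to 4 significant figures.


E = G*b^2/2
b = 0.305 nm = 3.05e-10 m
G = 53 GPa = 5.3e+10 Pa
E = 0.5 * 5.3e+10 * (3.05e-10)^2
E = 2.465e-09 J/m


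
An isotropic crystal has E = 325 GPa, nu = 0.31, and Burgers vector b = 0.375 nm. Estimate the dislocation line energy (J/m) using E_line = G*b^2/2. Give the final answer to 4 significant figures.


Step 1: G = E / (2*(1+nu))
G = 325 / (2*(1+0.31)) = 124.046 GPa = 1.24046e+11 Pa
Step 2: E_line = G*b^2/2
b = 0.375 nm = 3.75e-10 m
E_line = 0.5 * 1.24046e+11 * (3.75e-10)^2 = 8.722e-09 J/m


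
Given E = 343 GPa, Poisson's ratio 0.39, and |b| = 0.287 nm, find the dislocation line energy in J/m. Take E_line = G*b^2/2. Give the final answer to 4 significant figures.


Step 1: G = E / (2*(1+nu))
G = 343 / (2*(1+0.39)) = 123.381 GPa = 1.23381e+11 Pa
Step 2: E_line = G*b^2/2
b = 0.287 nm = 2.87e-10 m
E_line = 0.5 * 1.23381e+11 * (2.87e-10)^2 = 5.081e-09 J/m


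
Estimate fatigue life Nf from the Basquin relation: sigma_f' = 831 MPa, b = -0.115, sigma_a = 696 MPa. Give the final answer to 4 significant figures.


sigma_a = sigma_f' * (2*Nf)^b
2*Nf = (sigma_a / sigma_f')^(1/b)
2*Nf = (696 / 831)^(1/-0.115)
2*Nf = 4.6719
Nf = 2.336 cycles


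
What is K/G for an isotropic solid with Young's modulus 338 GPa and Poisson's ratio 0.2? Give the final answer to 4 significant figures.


G = E / (2*(1+nu))
G = 338 / (2*(1+0.2)) = 140.833 GPa
K = E / (3*(1-2*nu))
K = 338 / (3*(1-2*0.2)) = 187.778 GPa
K/G = 187.778 / 140.833 = 1.333


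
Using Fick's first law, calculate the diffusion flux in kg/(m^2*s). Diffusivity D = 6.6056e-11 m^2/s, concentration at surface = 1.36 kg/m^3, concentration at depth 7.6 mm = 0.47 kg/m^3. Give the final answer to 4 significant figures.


J = -D * (dC/dx) = D * (C1 - C2) / dx
J = 6.6056e-11 * (1.36 - 0.47) / 7.6e-03
J = 7.736e-09 kg/(m^2*s)
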